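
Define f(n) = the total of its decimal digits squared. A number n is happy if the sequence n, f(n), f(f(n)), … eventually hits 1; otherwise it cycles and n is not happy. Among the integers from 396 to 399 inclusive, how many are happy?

1

396: 396 → 126 → 41 → 17 → 50 → 25 → 29 → 85 → 89 → 145 → 42 → 20 → 4 → 16 → 37 → 58 → 89  (repeats 89)
397: 397 → 139 → 91 → 82 → 68 → 100 → 1  (reaches 1)
398: 398 → 154 → 42 → 20 → 4 → 16 → 37 → 58 → 89 → 145 → 42  (repeats 42)
399: 399 → 171 → 51 → 26 → 40 → 16 → 37 → 58 → 89 → 145 → 42 → 20 → 4 → 16  (repeats 16)
happy: 397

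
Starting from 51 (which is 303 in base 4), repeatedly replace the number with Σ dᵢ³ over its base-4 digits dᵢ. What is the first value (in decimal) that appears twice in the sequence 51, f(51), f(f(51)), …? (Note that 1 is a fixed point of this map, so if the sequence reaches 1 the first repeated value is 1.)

9

51 = (3,0,3)_4 → 54
54 = (3,1,2)_4 → 36
36 = (2,1,0)_4 → 9
9 = (2,1)_4 → 9  — 9 already appeared earlier.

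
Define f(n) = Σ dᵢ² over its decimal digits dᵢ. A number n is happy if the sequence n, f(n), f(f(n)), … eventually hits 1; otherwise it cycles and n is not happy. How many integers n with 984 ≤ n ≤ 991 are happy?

1

984: 984 → 161 → 38 → 73 → 58 → 89 → 145 → 42 → 20 → 4 → 16 → 37 → 58  (repeats 58)
985: 985 → 170 → 50 → 25 → 29 → 85 → 89 → 145 → 42 → 20 → 4 → 16 → 37 → 58 → 89  (repeats 89)
986: 986 → 181 → 66 → 72 → 53 → 34 → 25 → 29 → 85 → 89 → 145 → 42 → 20 → 4 → 16 → 37 → 58 → 89  (repeats 89)
987: 987 → 194 → 98 → 145 → 42 → 20 → 4 → 16 → 37 → 58 → 89 → 145  (repeats 145)
988: 988 → 209 → 85 → 89 → 145 → 42 → 20 → 4 → 16 → 37 → 58 → 89  (repeats 89)
989: 989 → 226 → 44 → 32 → 13 → 10 → 1  (reaches 1)
990: 990 → 162 → 41 → 17 → 50 → 25 → 29 → 85 → 89 → 145 → 42 → 20 → 4 → 16 → 37 → 58 → 89  (repeats 89)
991: 991 → 163 → 46 → 52 → 29 → 85 → 89 → 145 → 42 → 20 → 4 → 16 → 37 → 58 → 89  (repeats 89)
happy: 989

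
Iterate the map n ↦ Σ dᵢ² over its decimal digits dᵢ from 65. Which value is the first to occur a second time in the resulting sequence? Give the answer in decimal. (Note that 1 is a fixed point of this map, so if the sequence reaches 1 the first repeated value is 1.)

65 → 6² + 5² = 36 + 25 = 61
61 → 6² + 1² = 36 + 1 = 37
37 → 3² + 7² = 9 + 49 = 58
58 → 5² + 8² = 25 + 64 = 89
89 → 8² + 9² = 64 + 81 = 145
145 → 1² + 4² + 5² = 1 + 16 + 25 = 42
42 → 4² + 2² = 16 + 4 = 20
20 → 2² + 0² = 4 + 0 = 4
4 → 4² = 16
16 → 1² + 6² = 1 + 36 = 37  — 37 already appeared earlier.

37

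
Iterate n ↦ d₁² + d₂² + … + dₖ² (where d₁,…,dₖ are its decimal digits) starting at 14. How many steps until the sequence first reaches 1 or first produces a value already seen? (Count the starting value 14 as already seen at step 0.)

14 → 1² + 4² = 17
17 → 1² + 7² = 50
50 → 5² + 0² = 25
25 → 2² + 5² = 29
29 → 2² + 9² = 85
85 → 8² + 5² = 89
89 → 8² + 9² = 145
145 → 1² + 4² + 5² = 42
42 → 4² + 2² = 20
20 → 2² + 0² = 4
4 → 4² = 16
16 → 1² + 6² = 37
37 → 3² + 7² = 58
58 → 5² + 8² = 89  — 89 repeats.
That took 14 steps.

14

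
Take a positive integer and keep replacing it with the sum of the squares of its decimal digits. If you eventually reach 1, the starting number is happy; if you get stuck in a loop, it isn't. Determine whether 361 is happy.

not happy

361 → 3² + 6² + 1² = 9 + 36 + 1 = 46
46 → 4² + 6² = 16 + 36 = 52
52 → 5² + 2² = 25 + 4 = 29
29 → 2² + 9² = 4 + 81 = 85
85 → 8² + 5² = 64 + 25 = 89
89 → 8² + 9² = 64 + 81 = 145
145 → 1² + 4² + 5² = 1 + 16 + 25 = 42
42 → 4² + 2² = 16 + 4 = 20
20 → 2² + 0² = 4 + 0 = 4
4 → 4² = 16
16 → 1² + 6² = 1 + 36 = 37
37 → 3² + 7² = 9 + 49 = 58
58 → 5² + 8² = 25 + 64 = 89  — 89 already seen; the sequence cycles without reaching 1.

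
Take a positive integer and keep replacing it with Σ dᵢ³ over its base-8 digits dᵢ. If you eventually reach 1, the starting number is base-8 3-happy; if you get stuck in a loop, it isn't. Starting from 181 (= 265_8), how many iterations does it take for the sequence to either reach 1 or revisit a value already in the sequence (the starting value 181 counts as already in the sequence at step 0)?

181 = (2,6,5)_8 → 2³ + 6³ + 5³ = 349
349 = (5,3,5)_8 → 5³ + 3³ + 5³ = 277
277 = (4,2,5)_8 → 4³ + 2³ + 5³ = 197
197 = (3,0,5)_8 → 3³ + 0³ + 5³ = 152
152 = (2,3,0)_8 → 2³ + 3³ + 0³ = 35
35 = (4,3)_8 → 4³ + 3³ = 91
91 = (1,3,3)_8 → 1³ + 3³ + 3³ = 55
55 = (6,7)_8 → 6³ + 7³ = 559
559 = (1,0,5,7)_8 → 1³ + 0³ + 5³ + 7³ = 469
469 = (7,2,5)_8 → 7³ + 2³ + 5³ = 476
476 = (7,3,4)_8 → 7³ + 3³ + 4³ = 434
434 = (6,6,2)_8 → 6³ + 6³ + 2³ = 440
440 = (6,7,0)_8 → 6³ + 7³ + 0³ = 559  — 559 repeats.
That took 13 steps.

13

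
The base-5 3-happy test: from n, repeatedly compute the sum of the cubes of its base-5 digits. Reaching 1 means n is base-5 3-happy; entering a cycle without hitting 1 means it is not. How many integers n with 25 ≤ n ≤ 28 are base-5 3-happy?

1

25: 25 → 1  — base-5 3-happy
26: 26 → 2 → 8 → 28 → 28  — not base-5 3-happy
27: 27 → 9 → 65 → 35 → 9  — not base-5 3-happy
28: 28 → 28  — not base-5 3-happy
base-5 3-happy: 25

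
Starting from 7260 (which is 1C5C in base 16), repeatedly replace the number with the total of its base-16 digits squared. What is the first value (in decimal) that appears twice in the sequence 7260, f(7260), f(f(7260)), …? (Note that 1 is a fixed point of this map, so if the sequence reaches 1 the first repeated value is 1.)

1

7260 = (1,12,5,12)_16 → 1² + 12² + 5² + 12² = 314
314 = (1,3,10)_16 → 1² + 3² + 10² = 110
110 = (6,14)_16 → 6² + 14² = 232
232 = (14,8)_16 → 14² + 8² = 260
260 = (1,0,4)_16 → 1² + 0² + 4² = 17
17 = (1,1)_16 → 1² + 1² = 2
2 = (2)_16 → 2² = 4
4 = (4)_16 → 4² = 16
16 = (1,0)_16 → 1² + 0² = 1  — reached the fixed point 1.
1 → 1, so 1 is the first repeated value.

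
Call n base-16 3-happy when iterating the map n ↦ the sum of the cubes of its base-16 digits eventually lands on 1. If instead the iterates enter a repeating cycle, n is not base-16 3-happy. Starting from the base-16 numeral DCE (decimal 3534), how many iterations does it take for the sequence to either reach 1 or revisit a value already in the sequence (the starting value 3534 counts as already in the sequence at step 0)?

12

3534 = (13,12,14)_16 → 13³ + 12³ + 14³ = 2197 + 1728 + 2744 = 6669
6669 = (1,10,0,13)_16 → 1³ + 10³ + 0³ + 13³ = 1 + 1000 + 0 + 2197 = 3198
3198 = (12,7,14)_16 → 12³ + 7³ + 14³ = 1728 + 343 + 2744 = 4815
4815 = (1,2,12,15)_16 → 1³ + 2³ + 12³ + 15³ = 1 + 8 + 1728 + 3375 = 5112
5112 = (1,3,15,8)_16 → 1³ + 3³ + 15³ + 8³ = 1 + 27 + 3375 + 512 = 3915
3915 = (15,4,11)_16 → 15³ + 4³ + 11³ = 3375 + 64 + 1331 = 4770
4770 = (1,2,10,2)_16 → 1³ + 2³ + 10³ + 2³ = 1 + 8 + 1000 + 8 = 1017
1017 = (3,15,9)_16 → 3³ + 15³ + 9³ = 27 + 3375 + 729 = 4131
4131 = (1,0,2,3)_16 → 1³ + 0³ + 2³ + 3³ = 1 + 0 + 8 + 27 = 36
36 = (2,4)_16 → 2³ + 4³ = 8 + 64 = 72
72 = (4,8)_16 → 4³ + 8³ = 64 + 512 = 576
576 = (2,4,0)_16 → 2³ + 4³ + 0³ = 8 + 64 + 0 = 72  — 72 repeats.
That took 12 steps.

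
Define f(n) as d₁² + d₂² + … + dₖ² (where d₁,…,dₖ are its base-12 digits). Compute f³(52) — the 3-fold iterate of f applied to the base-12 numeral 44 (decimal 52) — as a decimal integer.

89

52 = (4,4)_12 → 4² + 4² = 16 + 16 = 32
32 = (2,8)_12 → 2² + 8² = 4 + 64 = 68
68 = (5,8)_12 → 5² + 8² = 25 + 64 = 89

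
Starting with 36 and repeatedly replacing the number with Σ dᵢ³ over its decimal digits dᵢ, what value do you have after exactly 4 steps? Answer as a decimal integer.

702

36 → 3³ + 6³ = 27 + 216 = 243
243 → 2³ + 4³ + 3³ = 8 + 64 + 27 = 99
99 → 9³ + 9³ = 729 + 729 = 1458
1458 → 1³ + 4³ + 5³ + 8³ = 1 + 64 + 125 + 512 = 702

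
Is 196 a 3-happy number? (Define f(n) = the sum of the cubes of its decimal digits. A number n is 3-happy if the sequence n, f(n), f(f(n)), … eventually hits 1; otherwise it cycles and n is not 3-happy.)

196 → 1³ + 9³ + 6³ = 1 + 729 + 216 = 946
946 → 9³ + 4³ + 6³ = 729 + 64 + 216 = 1009
1009 → 1³ + 0³ + 0³ + 9³ = 1 + 0 + 0 + 729 = 730
730 → 7³ + 3³ + 0³ = 343 + 27 + 0 = 370
370 → 3³ + 7³ + 0³ = 27 + 343 + 0 = 370  — 370 already seen; the sequence cycles without reaching 1.

not 3-happy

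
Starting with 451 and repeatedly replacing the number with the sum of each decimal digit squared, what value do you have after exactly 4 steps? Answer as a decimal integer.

451 → 4² + 5² + 1² = 42
42 → 4² + 2² = 20
20 → 2² + 0² = 4
4 → 4² = 16

16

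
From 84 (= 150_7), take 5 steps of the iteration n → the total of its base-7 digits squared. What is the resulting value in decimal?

10

84 = (1,5,0)_7 → 1² + 5² + 0² = 1 + 25 + 0 = 26
26 = (3,5)_7 → 3² + 5² = 9 + 25 = 34
34 = (4,6)_7 → 4² + 6² = 16 + 36 = 52
52 = (1,0,3)_7 → 1² + 0² + 3² = 1 + 0 + 9 = 10
10 = (1,3)_7 → 1² + 3² = 1 + 9 = 10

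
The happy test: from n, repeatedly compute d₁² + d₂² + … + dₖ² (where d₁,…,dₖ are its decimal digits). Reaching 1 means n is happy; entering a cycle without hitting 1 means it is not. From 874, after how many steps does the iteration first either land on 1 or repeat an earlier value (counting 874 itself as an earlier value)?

874 → 8² + 7² + 4² = 129
129 → 1² + 2² + 9² = 86
86 → 8² + 6² = 100
100 → 1² + 0² + 0² = 1  — reached 1.
That took 4 steps.

4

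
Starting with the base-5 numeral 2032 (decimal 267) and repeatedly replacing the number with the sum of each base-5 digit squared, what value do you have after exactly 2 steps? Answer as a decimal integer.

13

267 = (2,0,3,2)_5 → 2² + 0² + 3² + 2² = 4 + 0 + 9 + 4 = 17
17 = (3,2)_5 → 3² + 2² = 9 + 4 = 13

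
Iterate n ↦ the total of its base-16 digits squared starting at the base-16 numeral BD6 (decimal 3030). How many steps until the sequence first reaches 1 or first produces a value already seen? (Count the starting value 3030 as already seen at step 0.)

3030 = (11,13,6)_16 → 11² + 13² + 6² = 326
326 = (1,4,6)_16 → 1² + 4² + 6² = 53
53 = (3,5)_16 → 3² + 5² = 34
34 = (2,2)_16 → 2² + 2² = 8
8 = (8)_16 → 8² = 64
64 = (4,0)_16 → 4² + 0² = 16
16 = (1,0)_16 → 1² + 0² = 1  — reached 1.
That took 7 steps.

7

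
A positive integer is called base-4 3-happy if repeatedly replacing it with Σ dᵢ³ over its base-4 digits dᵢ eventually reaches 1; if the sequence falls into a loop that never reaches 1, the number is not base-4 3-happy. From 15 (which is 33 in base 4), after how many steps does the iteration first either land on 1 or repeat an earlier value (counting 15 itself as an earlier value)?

4

15 = (3,3)_4 → 3³ + 3³ = 54
54 = (3,1,2)_4 → 3³ + 1³ + 2³ = 36
36 = (2,1,0)_4 → 2³ + 1³ + 0³ = 9
9 = (2,1)_4 → 2³ + 1³ = 9  — 9 repeats.
That took 4 steps.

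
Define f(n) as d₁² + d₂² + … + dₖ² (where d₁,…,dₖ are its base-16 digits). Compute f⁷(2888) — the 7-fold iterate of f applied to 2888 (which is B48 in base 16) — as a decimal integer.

85

2888 = (11,4,8)_16 → 11² + 4² + 8² = 121 + 16 + 64 = 201
201 = (12,9)_16 → 12² + 9² = 144 + 81 = 225
225 = (14,1)_16 → 14² + 1² = 196 + 1 = 197
197 = (12,5)_16 → 12² + 5² = 144 + 25 = 169
169 = (10,9)_16 → 10² + 9² = 100 + 81 = 181
181 = (11,5)_16 → 11² + 5² = 121 + 25 = 146
146 = (9,2)_16 → 9² + 2² = 81 + 4 = 85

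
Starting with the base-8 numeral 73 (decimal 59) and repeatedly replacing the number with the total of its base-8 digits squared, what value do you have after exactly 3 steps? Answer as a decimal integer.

59 = (7,3)_8 → 7² + 3² = 58
58 = (7,2)_8 → 7² + 2² = 53
53 = (6,5)_8 → 6² + 5² = 61

61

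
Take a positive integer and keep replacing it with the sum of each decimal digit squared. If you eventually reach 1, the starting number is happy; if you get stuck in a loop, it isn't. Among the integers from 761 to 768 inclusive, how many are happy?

761: 761 → 86 → 100 → 1  (reaches 1)
762: 762 → 89 → 145 → 42 → 20 → 4 → 16 → 37 → 58 → 89  (repeats 89)
763: 763 → 94 → 97 → 130 → 10 → 1  (reaches 1)
764: 764 → 101 → 2 → 4 → 16 → 37 → 58 → 89 → 145 → 42 → 20 → 4  (repeats 4)
765: 765 → 110 → 2 → 4 → 16 → 37 → 58 → 89 → 145 → 42 → 20 → 4  (repeats 4)
766: 766 → 121 → 6 → 36 → 45 → 41 → 17 → 50 → 25 → 29 → 85 → 89 → 145 → 42 → 20 → 4 → 16 → 37 → 58 → 89  (repeats 89)
767: 767 → 134 → 26 → 40 → 16 → 37 → 58 → 89 → 145 → 42 → 20 → 4 → 16  (repeats 16)
768: 768 → 149 → 98 → 145 → 42 → 20 → 4 → 16 → 37 → 58 → 89 → 145  (repeats 145)
happy: 761, 763

2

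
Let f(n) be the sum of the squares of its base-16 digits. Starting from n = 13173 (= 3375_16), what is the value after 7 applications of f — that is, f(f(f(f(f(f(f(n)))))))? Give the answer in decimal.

13173 = (3,3,7,5)_16 → 92
92 = (5,12)_16 → 169
169 = (10,9)_16 → 181
181 = (11,5)_16 → 146
146 = (9,2)_16 → 85
85 = (5,5)_16 → 50
50 = (3,2)_16 → 13

13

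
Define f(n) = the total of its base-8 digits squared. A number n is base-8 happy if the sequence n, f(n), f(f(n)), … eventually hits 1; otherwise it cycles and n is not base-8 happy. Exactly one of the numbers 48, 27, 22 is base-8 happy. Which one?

48: 48 → 36 → 32 → 16 → 4 → 16  — repeats 16 (not base-8 happy)
27: 27 → 18 → 8 → 1  — reaches 1 (base-8 happy)
22: 22 → 40 → 25 → 10 → 5 → 25  — repeats 25 (not base-8 happy)

27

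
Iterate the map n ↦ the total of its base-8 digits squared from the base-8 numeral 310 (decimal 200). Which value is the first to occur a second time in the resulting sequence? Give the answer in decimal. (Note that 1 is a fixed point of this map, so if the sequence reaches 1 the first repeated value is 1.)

10

200 = (3,1,0)_8 → 3² + 1² + 0² = 10
10 = (1,2)_8 → 1² + 2² = 5
5 = (5)_8 → 5² = 25
25 = (3,1)_8 → 3² + 1² = 10  — 10 already appeared earlier.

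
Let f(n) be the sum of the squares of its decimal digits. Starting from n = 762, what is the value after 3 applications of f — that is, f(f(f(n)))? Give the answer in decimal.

42

762 → 7² + 6² + 2² = 49 + 36 + 4 = 89
89 → 8² + 9² = 64 + 81 = 145
145 → 1² + 4² + 5² = 1 + 16 + 25 = 42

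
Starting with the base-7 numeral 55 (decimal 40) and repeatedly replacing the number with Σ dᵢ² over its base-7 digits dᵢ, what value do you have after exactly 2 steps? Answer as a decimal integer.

2

40 = (5,5)_7 → 5² + 5² = 50
50 = (1,0,1)_7 → 1² + 0² + 1² = 2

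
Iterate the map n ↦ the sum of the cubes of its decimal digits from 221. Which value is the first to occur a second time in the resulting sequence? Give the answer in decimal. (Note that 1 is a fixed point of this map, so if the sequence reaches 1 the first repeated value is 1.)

371

221 → 17
17 → 344
344 → 155
155 → 251
251 → 134
134 → 92
92 → 737
737 → 713
713 → 371
371 → 371  — 371 already appeared earlier.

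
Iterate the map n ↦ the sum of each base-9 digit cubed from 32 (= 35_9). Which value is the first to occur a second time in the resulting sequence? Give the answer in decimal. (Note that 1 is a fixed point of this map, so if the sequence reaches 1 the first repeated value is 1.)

152

32 = (3,5)_9 → 3³ + 5³ = 27 + 125 = 152
152 = (1,7,8)_9 → 1³ + 7³ + 8³ = 1 + 343 + 512 = 856
856 = (1,1,5,1)_9 → 1³ + 1³ + 5³ + 1³ = 1 + 1 + 125 + 1 = 128
128 = (1,5,2)_9 → 1³ + 5³ + 2³ = 1 + 125 + 8 = 134
134 = (1,5,8)_9 → 1³ + 5³ + 8³ = 1 + 125 + 512 = 638
638 = (7,7,8)_9 → 7³ + 7³ + 8³ = 343 + 343 + 512 = 1198
1198 = (1,5,7,1)_9 → 1³ + 5³ + 7³ + 1³ = 1 + 125 + 343 + 1 = 470
470 = (5,7,2)_9 → 5³ + 7³ + 2³ = 125 + 343 + 8 = 476
476 = (5,7,8)_9 → 5³ + 7³ + 8³ = 125 + 343 + 512 = 980
980 = (1,3,0,8)_9 → 1³ + 3³ + 0³ + 8³ = 1 + 27 + 0 + 512 = 540
540 = (6,6,0)_9 → 6³ + 6³ + 0³ = 216 + 216 + 0 = 432
432 = (5,3,0)_9 → 5³ + 3³ + 0³ = 125 + 27 + 0 = 152  — 152 already appeared earlier.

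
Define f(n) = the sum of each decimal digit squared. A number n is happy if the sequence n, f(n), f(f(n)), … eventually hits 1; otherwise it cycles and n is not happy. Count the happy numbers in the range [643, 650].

643: 643 → 61 → 37 → 58 → 89 → 145 → 42 → 20 → 4 → 16 → 37  — not happy
644: 644 → 68 → 100 → 1  — happy
645: 645 → 77 → 98 → 145 → 42 → 20 → 4 → 16 → 37 → 58 → 89 → 145  — not happy
646: 646 → 88 → 128 → 69 → 117 → 51 → 26 → 40 → 16 → 37 → 58 → 89 → 145 → 42 → 20 → 4 → 16  — not happy
647: 647 → 101 → 2 → 4 → 16 → 37 → 58 → 89 → 145 → 42 → 20 → 4  — not happy
648: 648 → 116 → 38 → 73 → 58 → 89 → 145 → 42 → 20 → 4 → 16 → 37 → 58  — not happy
649: 649 → 133 → 19 → 82 → 68 → 100 → 1  — happy
650: 650 → 61 → 37 → 58 → 89 → 145 → 42 → 20 → 4 → 16 → 37  — not happy
happy: 644, 649

2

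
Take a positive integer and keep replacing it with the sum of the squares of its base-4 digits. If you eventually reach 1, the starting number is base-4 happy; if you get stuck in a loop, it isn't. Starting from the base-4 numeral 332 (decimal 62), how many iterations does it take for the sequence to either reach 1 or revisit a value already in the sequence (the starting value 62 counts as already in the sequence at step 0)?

62 = (3,3,2)_4 → 3² + 3² + 2² = 9 + 9 + 4 = 22
22 = (1,1,2)_4 → 1² + 1² + 2² = 1 + 1 + 4 = 6
6 = (1,2)_4 → 1² + 2² = 1 + 4 = 5
5 = (1,1)_4 → 1² + 1² = 1 + 1 = 2
2 = (2)_4 → 2² = 4
4 = (1,0)_4 → 1² + 0² = 1 + 0 = 1  — reached 1.
That took 6 steps.

6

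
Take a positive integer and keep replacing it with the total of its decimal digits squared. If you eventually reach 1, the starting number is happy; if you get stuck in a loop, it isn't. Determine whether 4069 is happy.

4069 → 4² + 0² + 6² + 9² = 16 + 0 + 36 + 81 = 133
133 → 1² + 3² + 3² = 1 + 9 + 9 = 19
19 → 1² + 9² = 1 + 81 = 82
82 → 8² + 2² = 64 + 4 = 68
68 → 6² + 8² = 36 + 64 = 100
100 → 1² + 0² + 0² = 1 + 0 + 0 = 1  — reached 1.

happy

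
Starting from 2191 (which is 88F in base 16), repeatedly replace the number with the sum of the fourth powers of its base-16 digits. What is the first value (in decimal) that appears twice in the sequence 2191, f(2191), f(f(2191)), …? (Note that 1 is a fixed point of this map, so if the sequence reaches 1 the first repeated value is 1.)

2191 = (8,8,15)_16 → 8⁴ + 8⁴ + 15⁴ = 58817
58817 = (14,5,12,1)_16 → 14⁴ + 5⁴ + 12⁴ + 1⁴ = 59778
59778 = (14,9,8,2)_16 → 14⁴ + 9⁴ + 8⁴ + 2⁴ = 49089
49089 = (11,15,12,1)_16 → 11⁴ + 15⁴ + 12⁴ + 1⁴ = 86003
86003 = (1,4,15,15,3)_16 → 1⁴ + 4⁴ + 15⁴ + 15⁴ + 3⁴ = 101588
101588 = (1,8,12,13,4)_16 → 1⁴ + 8⁴ + 12⁴ + 13⁴ + 4⁴ = 53650
53650 = (13,1,9,2)_16 → 13⁴ + 1⁴ + 9⁴ + 2⁴ = 35139
35139 = (8,9,4,3)_16 → 8⁴ + 9⁴ + 4⁴ + 3⁴ = 10994
10994 = (2,10,15,2)_16 → 2⁴ + 10⁴ + 15⁴ + 2⁴ = 60657
60657 = (14,12,15,1)_16 → 14⁴ + 12⁴ + 15⁴ + 1⁴ = 109778
109778 = (1,10,12,13,2)_16 → 1⁴ + 10⁴ + 12⁴ + 13⁴ + 2⁴ = 59314
59314 = (14,7,11,2)_16 → 14⁴ + 7⁴ + 11⁴ + 2⁴ = 55474
55474 = (13,8,11,2)_16 → 13⁴ + 8⁴ + 11⁴ + 2⁴ = 47314
47314 = (11,8,13,2)_16 → 11⁴ + 8⁴ + 13⁴ + 2⁴ = 47314  — 47314 already appeared earlier.

47314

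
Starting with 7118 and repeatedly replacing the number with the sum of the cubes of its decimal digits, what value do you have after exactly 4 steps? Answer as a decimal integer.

7118 → 7³ + 1³ + 1³ + 8³ = 857
857 → 8³ + 5³ + 7³ = 980
980 → 9³ + 8³ + 0³ = 1241
1241 → 1³ + 2³ + 4³ + 1³ = 74

74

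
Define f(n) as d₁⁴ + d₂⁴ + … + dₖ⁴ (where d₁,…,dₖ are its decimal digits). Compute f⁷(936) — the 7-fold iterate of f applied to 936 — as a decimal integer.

936 → 9⁴ + 3⁴ + 6⁴ = 6561 + 81 + 1296 = 7938
7938 → 7⁴ + 9⁴ + 3⁴ + 8⁴ = 2401 + 6561 + 81 + 4096 = 13139
13139 → 1⁴ + 3⁴ + 1⁴ + 3⁴ + 9⁴ = 1 + 81 + 1 + 81 + 6561 = 6725
6725 → 6⁴ + 7⁴ + 2⁴ + 5⁴ = 1296 + 2401 + 16 + 625 = 4338
4338 → 4⁴ + 3⁴ + 3⁴ + 8⁴ = 256 + 81 + 81 + 4096 = 4514
4514 → 4⁴ + 5⁴ + 1⁴ + 4⁴ = 256 + 625 + 1 + 256 = 1138
1138 → 1⁴ + 1⁴ + 3⁴ + 8⁴ = 1 + 1 + 81 + 4096 = 4179

4179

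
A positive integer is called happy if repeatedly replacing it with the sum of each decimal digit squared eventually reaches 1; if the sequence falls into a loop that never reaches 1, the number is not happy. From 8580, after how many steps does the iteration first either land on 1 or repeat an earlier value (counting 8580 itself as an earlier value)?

15

8580 → 8² + 5² + 8² + 0² = 153
153 → 1² + 5² + 3² = 35
35 → 3² + 5² = 34
34 → 3² + 4² = 25
25 → 2² + 5² = 29
29 → 2² + 9² = 85
85 → 8² + 5² = 89
89 → 8² + 9² = 145
145 → 1² + 4² + 5² = 42
42 → 4² + 2² = 20
20 → 2² + 0² = 4
4 → 4² = 16
16 → 1² + 6² = 37
37 → 3² + 7² = 58
58 → 5² + 8² = 89  — 89 repeats.
That took 15 steps.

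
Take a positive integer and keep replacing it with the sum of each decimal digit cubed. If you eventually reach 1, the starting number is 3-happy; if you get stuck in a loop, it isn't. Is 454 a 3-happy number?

not 3-happy

454 → 4³ + 5³ + 4³ = 253
253 → 2³ + 5³ + 3³ = 160
160 → 1³ + 6³ + 0³ = 217
217 → 2³ + 1³ + 7³ = 352
352 → 3³ + 5³ + 2³ = 160  — 160 already seen; the sequence cycles without reaching 1.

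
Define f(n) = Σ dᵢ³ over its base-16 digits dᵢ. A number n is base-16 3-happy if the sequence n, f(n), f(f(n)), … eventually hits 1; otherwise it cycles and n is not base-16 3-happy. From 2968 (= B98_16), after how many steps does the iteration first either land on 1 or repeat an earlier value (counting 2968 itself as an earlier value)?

2968 = (11,9,8)_16 → 11³ + 9³ + 8³ = 2572
2572 = (10,0,12)_16 → 10³ + 0³ + 12³ = 2728
2728 = (10,10,8)_16 → 10³ + 10³ + 8³ = 2512
2512 = (9,13,0)_16 → 9³ + 13³ + 0³ = 2926
2926 = (11,6,14)_16 → 11³ + 6³ + 14³ = 4291
4291 = (1,0,12,3)_16 → 1³ + 0³ + 12³ + 3³ = 1756
1756 = (6,13,12)_16 → 6³ + 13³ + 12³ = 4141
4141 = (1,0,2,13)_16 → 1³ + 0³ + 2³ + 13³ = 2206
2206 = (8,9,14)_16 → 8³ + 9³ + 14³ = 3985
3985 = (15,9,1)_16 → 15³ + 9³ + 1³ = 4105
4105 = (1,0,0,9)_16 → 1³ + 0³ + 0³ + 9³ = 730
730 = (2,13,10)_16 → 2³ + 13³ + 10³ = 3205
3205 = (12,8,5)_16 → 12³ + 8³ + 5³ = 2365
2365 = (9,3,13)_16 → 9³ + 3³ + 13³ = 2953
2953 = (11,8,9)_16 → 11³ + 8³ + 9³ = 2572  — 2572 repeats.
That took 15 steps.

15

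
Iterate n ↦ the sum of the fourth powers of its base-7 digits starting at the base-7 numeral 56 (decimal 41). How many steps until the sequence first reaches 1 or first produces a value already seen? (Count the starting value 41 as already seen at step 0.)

41 = (5,6)_7 → 5⁴ + 6⁴ = 625 + 1296 = 1921
1921 = (5,4,1,3)_7 → 5⁴ + 4⁴ + 1⁴ + 3⁴ = 625 + 256 + 1 + 81 = 963
963 = (2,5,4,4)_7 → 2⁴ + 5⁴ + 4⁴ + 4⁴ = 16 + 625 + 256 + 256 = 1153
1153 = (3,2,3,5)_7 → 3⁴ + 2⁴ + 3⁴ + 5⁴ = 81 + 16 + 81 + 625 = 803
803 = (2,2,2,5)_7 → 2⁴ + 2⁴ + 2⁴ + 5⁴ = 16 + 16 + 16 + 625 = 673
673 = (1,6,5,1)_7 → 1⁴ + 6⁴ + 5⁴ + 1⁴ = 1 + 1296 + 625 + 1 = 1923
1923 = (5,4,1,5)_7 → 5⁴ + 4⁴ + 1⁴ + 5⁴ = 625 + 256 + 1 + 625 = 1507
1507 = (4,2,5,2)_7 → 4⁴ + 2⁴ + 5⁴ + 2⁴ = 256 + 16 + 625 + 16 = 913
913 = (2,4,4,3)_7 → 2⁴ + 4⁴ + 4⁴ + 3⁴ = 16 + 256 + 256 + 81 = 609
609 = (1,5,3,0)_7 → 1⁴ + 5⁴ + 3⁴ + 0⁴ = 1 + 625 + 81 + 0 = 707
707 = (2,0,3,0)_7 → 2⁴ + 0⁴ + 3⁴ + 0⁴ = 16 + 0 + 81 + 0 = 97
97 = (1,6,6)_7 → 1⁴ + 6⁴ + 6⁴ = 1 + 1296 + 1296 = 2593
2593 = (1,0,3,6,3)_7 → 1⁴ + 0⁴ + 3⁴ + 6⁴ + 3⁴ = 1 + 0 + 81 + 1296 + 81 = 1459
1459 = (4,1,5,3)_7 → 4⁴ + 1⁴ + 5⁴ + 3⁴ = 256 + 1 + 625 + 81 = 963  — 963 repeats.
That took 14 steps.

14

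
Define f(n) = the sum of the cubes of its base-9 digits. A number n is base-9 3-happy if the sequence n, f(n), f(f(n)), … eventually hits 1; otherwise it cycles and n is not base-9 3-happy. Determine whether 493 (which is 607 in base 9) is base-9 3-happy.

493 = (6,0,7)_9 → 6³ + 0³ + 7³ = 216 + 0 + 343 = 559
559 = (6,8,1)_9 → 6³ + 8³ + 1³ = 216 + 512 + 1 = 729
729 = (1,0,0,0)_9 → 1³ + 0³ + 0³ + 0³ = 1 + 0 + 0 + 0 = 1  — reached 1.

base-9 3-happy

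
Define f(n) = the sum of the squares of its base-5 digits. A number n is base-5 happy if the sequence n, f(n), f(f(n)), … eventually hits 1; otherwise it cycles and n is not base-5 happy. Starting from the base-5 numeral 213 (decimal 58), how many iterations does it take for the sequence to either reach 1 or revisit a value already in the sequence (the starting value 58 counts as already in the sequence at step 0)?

58 = (2,1,3)_5 → 2² + 1² + 3² = 4 + 1 + 9 = 14
14 = (2,4)_5 → 2² + 4² = 4 + 16 = 20
20 = (4,0)_5 → 4² + 0² = 16 + 0 = 16
16 = (3,1)_5 → 3² + 1² = 9 + 1 = 10
10 = (2,0)_5 → 2² + 0² = 4 + 0 = 4
4 = (4)_5 → 4² = 16  — 16 repeats.
That took 6 steps.

6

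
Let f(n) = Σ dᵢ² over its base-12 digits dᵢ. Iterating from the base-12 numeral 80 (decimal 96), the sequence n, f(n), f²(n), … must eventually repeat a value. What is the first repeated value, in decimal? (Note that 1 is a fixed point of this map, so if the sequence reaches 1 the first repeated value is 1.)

96 = (8,0)_12 → 8² + 0² = 64
64 = (5,4)_12 → 5² + 4² = 41
41 = (3,5)_12 → 3² + 5² = 34
34 = (2,10)_12 → 2² + 10² = 104
104 = (8,8)_12 → 8² + 8² = 128
128 = (10,8)_12 → 10² + 8² = 164
164 = (1,1,8)_12 → 1² + 1² + 8² = 66
66 = (5,6)_12 → 5² + 6² = 61
61 = (5,1)_12 → 5² + 1² = 26
26 = (2,2)_12 → 2² + 2² = 8
8 = (8)_12 → 8² = 64  — 64 already appeared earlier.

64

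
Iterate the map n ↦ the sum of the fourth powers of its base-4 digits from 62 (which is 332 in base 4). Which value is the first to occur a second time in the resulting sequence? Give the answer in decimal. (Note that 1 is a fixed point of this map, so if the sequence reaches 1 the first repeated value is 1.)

62 = (3,3,2)_4 → 3⁴ + 3⁴ + 2⁴ = 81 + 81 + 16 = 178
178 = (2,3,0,2)_4 → 2⁴ + 3⁴ + 0⁴ + 2⁴ = 16 + 81 + 0 + 16 = 113
113 = (1,3,0,1)_4 → 1⁴ + 3⁴ + 0⁴ + 1⁴ = 1 + 81 + 0 + 1 = 83
83 = (1,1,0,3)_4 → 1⁴ + 1⁴ + 0⁴ + 3⁴ = 1 + 1 + 0 + 81 = 83  — 83 already appeared earlier.

83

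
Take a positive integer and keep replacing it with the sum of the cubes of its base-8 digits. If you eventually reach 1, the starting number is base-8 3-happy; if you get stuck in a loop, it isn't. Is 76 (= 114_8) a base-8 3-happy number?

base-8 3-happy

76 = (1,1,4)_8 → 1³ + 1³ + 4³ = 1 + 1 + 64 = 66
66 = (1,0,2)_8 → 1³ + 0³ + 2³ = 1 + 0 + 8 = 9
9 = (1,1)_8 → 1³ + 1³ = 1 + 1 = 2
2 = (2)_8 → 2³ = 8
8 = (1,0)_8 → 1³ + 0³ = 1 + 0 = 1  — reached 1.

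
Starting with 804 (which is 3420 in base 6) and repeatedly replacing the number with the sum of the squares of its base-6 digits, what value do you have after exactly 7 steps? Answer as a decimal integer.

25

804 = (3,4,2,0)_6 → 29
29 = (4,5)_6 → 41
41 = (1,0,5)_6 → 26
26 = (4,2)_6 → 20
20 = (3,2)_6 → 13
13 = (2,1)_6 → 5
5 = (5)_6 → 25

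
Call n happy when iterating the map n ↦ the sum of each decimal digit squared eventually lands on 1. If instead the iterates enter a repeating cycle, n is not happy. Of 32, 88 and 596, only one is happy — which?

32: 32 → 13 → 10 → 1  — reaches 1 (happy)
88: 88 → 128 → 69 → 117 → 51 → 26 → 40 → 16 → 37 → 58 → 89 → 145 → 42 → 20 → 4 → 16  — repeats 16 (not happy)
596: 596 → 142 → 21 → 5 → 25 → 29 → 85 → 89 → 145 → 42 → 20 → 4 → 16 → 37 → 58 → 89  — repeats 89 (not happy)

32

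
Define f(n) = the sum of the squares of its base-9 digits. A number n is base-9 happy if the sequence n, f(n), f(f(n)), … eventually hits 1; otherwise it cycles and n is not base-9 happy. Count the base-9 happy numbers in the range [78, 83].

78: 78 → 100 → 6 → 36 → 16 → 50 → 50  (repeats 50)
79: 79 → 113 → 35 → 73 → 65 → 53 → 89 → 65  (repeats 65)
80: 80 → 128 → 30 → 18 → 4 → 16 → 50 → 50  (repeats 50)
81: 81 → 1  (reaches 1)
82: 82 → 2 → 4 → 16 → 50 → 50  (repeats 50)
83: 83 → 5 → 25 → 53 → 89 → 65 → 53  (repeats 53)
base-9 happy: 81

1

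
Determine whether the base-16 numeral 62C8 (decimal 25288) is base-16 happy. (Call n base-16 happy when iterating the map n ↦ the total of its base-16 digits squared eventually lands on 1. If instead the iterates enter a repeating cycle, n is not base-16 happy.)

25288 = (6,2,12,8)_16 → 6² + 2² + 12² + 8² = 36 + 4 + 144 + 64 = 248
248 = (15,8)_16 → 15² + 8² = 225 + 64 = 289
289 = (1,2,1)_16 → 1² + 2² + 1² = 1 + 4 + 1 = 6
6 = (6)_16 → 6² = 36
36 = (2,4)_16 → 2² + 4² = 4 + 16 = 20
20 = (1,4)_16 → 1² + 4² = 1 + 16 = 17
17 = (1,1)_16 → 1² + 1² = 1 + 1 = 2
2 = (2)_16 → 2² = 4
4 = (4)_16 → 4² = 16
16 = (1,0)_16 → 1² + 0² = 1 + 0 = 1  — reached 1.

base-16 happy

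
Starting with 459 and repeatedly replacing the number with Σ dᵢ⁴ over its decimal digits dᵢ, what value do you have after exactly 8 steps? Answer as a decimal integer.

13139

459 → 7442
7442 → 2929
2929 → 13154
13154 → 964
964 → 8113
8113 → 4179
4179 → 9219
9219 → 13139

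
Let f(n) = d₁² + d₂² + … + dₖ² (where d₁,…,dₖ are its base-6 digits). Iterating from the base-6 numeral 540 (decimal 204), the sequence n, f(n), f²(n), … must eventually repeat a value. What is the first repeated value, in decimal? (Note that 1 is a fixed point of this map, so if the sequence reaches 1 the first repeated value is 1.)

41

204 = (5,4,0)_6 → 5² + 4² + 0² = 41
41 = (1,0,5)_6 → 1² + 0² + 5² = 26
26 = (4,2)_6 → 4² + 2² = 20
20 = (3,2)_6 → 3² + 2² = 13
13 = (2,1)_6 → 2² + 1² = 5
5 = (5)_6 → 5² = 25
25 = (4,1)_6 → 4² + 1² = 17
17 = (2,5)_6 → 2² + 5² = 29
29 = (4,5)_6 → 4² + 5² = 41  — 41 already appeared earlier.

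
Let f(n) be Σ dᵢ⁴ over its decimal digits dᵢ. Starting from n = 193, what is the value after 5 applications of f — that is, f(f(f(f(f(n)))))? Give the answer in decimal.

193 → 1⁴ + 9⁴ + 3⁴ = 1 + 6561 + 81 = 6643
6643 → 6⁴ + 6⁴ + 4⁴ + 3⁴ = 1296 + 1296 + 256 + 81 = 2929
2929 → 2⁴ + 9⁴ + 2⁴ + 9⁴ = 16 + 6561 + 16 + 6561 = 13154
13154 → 1⁴ + 3⁴ + 1⁴ + 5⁴ + 4⁴ = 1 + 81 + 1 + 625 + 256 = 964
964 → 9⁴ + 6⁴ + 4⁴ = 6561 + 1296 + 256 = 8113

8113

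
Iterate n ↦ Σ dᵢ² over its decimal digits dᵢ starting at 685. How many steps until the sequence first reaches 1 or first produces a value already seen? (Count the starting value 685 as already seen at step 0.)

15

685 → 6² + 8² + 5² = 125
125 → 1² + 2² + 5² = 30
30 → 3² + 0² = 9
9 → 9² = 81
81 → 8² + 1² = 65
65 → 6² + 5² = 61
61 → 6² + 1² = 37
37 → 3² + 7² = 58
58 → 5² + 8² = 89
89 → 8² + 9² = 145
145 → 1² + 4² + 5² = 42
42 → 4² + 2² = 20
20 → 2² + 0² = 4
4 → 4² = 16
16 → 1² + 6² = 37  — 37 repeats.
That took 15 steps.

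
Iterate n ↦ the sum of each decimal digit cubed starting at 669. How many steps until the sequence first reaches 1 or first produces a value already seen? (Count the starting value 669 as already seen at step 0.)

13

669 → 6³ + 6³ + 9³ = 1161
1161 → 1³ + 1³ + 6³ + 1³ = 219
219 → 2³ + 1³ + 9³ = 738
738 → 7³ + 3³ + 8³ = 882
882 → 8³ + 8³ + 2³ = 1032
1032 → 1³ + 0³ + 3³ + 2³ = 36
36 → 3³ + 6³ = 243
243 → 2³ + 4³ + 3³ = 99
99 → 9³ + 9³ = 1458
1458 → 1³ + 4³ + 5³ + 8³ = 702
702 → 7³ + 0³ + 2³ = 351
351 → 3³ + 5³ + 1³ = 153
153 → 1³ + 5³ + 3³ = 153  — 153 repeats.
That took 13 steps.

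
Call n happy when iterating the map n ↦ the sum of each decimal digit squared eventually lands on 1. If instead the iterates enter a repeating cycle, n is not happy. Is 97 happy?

97 → 9² + 7² = 130
130 → 1² + 3² + 0² = 10
10 → 1² + 0² = 1  — reached 1.

happy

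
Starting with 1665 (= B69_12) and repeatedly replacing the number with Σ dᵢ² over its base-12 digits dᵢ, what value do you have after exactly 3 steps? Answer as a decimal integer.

1665 = (11,6,9)_12 → 11² + 6² + 9² = 238
238 = (1,7,10)_12 → 1² + 7² + 10² = 150
150 = (1,0,6)_12 → 1² + 0² + 6² = 37

37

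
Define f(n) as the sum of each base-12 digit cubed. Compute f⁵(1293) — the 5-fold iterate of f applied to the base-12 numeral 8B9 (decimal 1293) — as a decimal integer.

1029

1293 = (8,11,9)_12 → 8³ + 11³ + 9³ = 2572
2572 = (1,5,10,4)_12 → 1³ + 5³ + 10³ + 4³ = 1190
1190 = (8,3,2)_12 → 8³ + 3³ + 2³ = 547
547 = (3,9,7)_12 → 3³ + 9³ + 7³ = 1099
1099 = (7,7,7)_12 → 7³ + 7³ + 7³ = 1029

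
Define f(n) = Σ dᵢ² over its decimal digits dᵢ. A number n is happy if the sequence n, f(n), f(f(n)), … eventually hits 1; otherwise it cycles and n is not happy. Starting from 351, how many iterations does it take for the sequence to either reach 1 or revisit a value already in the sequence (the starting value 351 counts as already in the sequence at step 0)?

14

351 → 3² + 5² + 1² = 35
35 → 3² + 5² = 34
34 → 3² + 4² = 25
25 → 2² + 5² = 29
29 → 2² + 9² = 85
85 → 8² + 5² = 89
89 → 8² + 9² = 145
145 → 1² + 4² + 5² = 42
42 → 4² + 2² = 20
20 → 2² + 0² = 4
4 → 4² = 16
16 → 1² + 6² = 37
37 → 3² + 7² = 58
58 → 5² + 8² = 89  — 89 repeats.
That took 14 steps.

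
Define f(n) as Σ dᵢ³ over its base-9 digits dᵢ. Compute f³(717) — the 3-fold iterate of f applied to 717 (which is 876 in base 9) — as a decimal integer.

717 = (8,7,6)_9 → 8³ + 7³ + 6³ = 1071
1071 = (1,4,2,0)_9 → 1³ + 4³ + 2³ + 0³ = 73
73 = (8,1)_9 → 8³ + 1³ = 513

513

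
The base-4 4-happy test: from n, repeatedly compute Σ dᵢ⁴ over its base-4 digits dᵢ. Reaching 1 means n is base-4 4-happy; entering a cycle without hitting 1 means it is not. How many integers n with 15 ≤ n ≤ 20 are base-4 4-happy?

5

15: 15 → 162 → 48 → 81 → 3 → 81  (repeats 81)
16: 16 → 1  (reaches 1)
17: 17 → 2 → 16 → 1  (reaches 1)
18: 18 → 17 → 2 → 16 → 1  (reaches 1)
19: 19 → 82 → 18 → 17 → 2 → 16 → 1  (reaches 1)
20: 20 → 2 → 16 → 1  (reaches 1)
base-4 4-happy: 16, 17, 18, 19, 20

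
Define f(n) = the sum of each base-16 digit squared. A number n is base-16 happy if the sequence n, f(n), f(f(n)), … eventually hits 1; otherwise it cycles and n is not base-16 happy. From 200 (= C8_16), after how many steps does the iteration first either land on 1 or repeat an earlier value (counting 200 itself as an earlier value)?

8

200 = (12,8)_16 → 12² + 8² = 144 + 64 = 208
208 = (13,0)_16 → 13² + 0² = 169 + 0 = 169
169 = (10,9)_16 → 10² + 9² = 100 + 81 = 181
181 = (11,5)_16 → 11² + 5² = 121 + 25 = 146
146 = (9,2)_16 → 9² + 2² = 81 + 4 = 85
85 = (5,5)_16 → 5² + 5² = 25 + 25 = 50
50 = (3,2)_16 → 3² + 2² = 9 + 4 = 13
13 = (13)_16 → 13² = 169  — 169 repeats.
That took 8 steps.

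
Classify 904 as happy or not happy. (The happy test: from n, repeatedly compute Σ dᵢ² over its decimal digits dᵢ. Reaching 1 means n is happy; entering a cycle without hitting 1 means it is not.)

904 → 9² + 0² + 4² = 81 + 0 + 16 = 97
97 → 9² + 7² = 81 + 49 = 130
130 → 1² + 3² + 0² = 1 + 9 + 0 = 10
10 → 1² + 0² = 1 + 0 = 1  — reached 1.

happy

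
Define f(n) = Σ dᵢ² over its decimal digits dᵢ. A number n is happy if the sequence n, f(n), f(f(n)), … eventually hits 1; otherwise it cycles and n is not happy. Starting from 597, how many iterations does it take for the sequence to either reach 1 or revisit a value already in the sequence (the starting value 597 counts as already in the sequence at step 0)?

597 → 5² + 9² + 7² = 155
155 → 1² + 5² + 5² = 51
51 → 5² + 1² = 26
26 → 2² + 6² = 40
40 → 4² + 0² = 16
16 → 1² + 6² = 37
37 → 3² + 7² = 58
58 → 5² + 8² = 89
89 → 8² + 9² = 145
145 → 1² + 4² + 5² = 42
42 → 4² + 2² = 20
20 → 2² + 0² = 4
4 → 4² = 16  — 16 repeats.
That took 13 steps.

13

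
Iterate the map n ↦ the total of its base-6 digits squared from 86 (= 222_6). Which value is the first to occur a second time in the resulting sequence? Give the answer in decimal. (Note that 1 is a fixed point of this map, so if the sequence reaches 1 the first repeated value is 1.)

86 = (2,2,2)_6 → 2² + 2² + 2² = 12
12 = (2,0)_6 → 2² + 0² = 4
4 = (4)_6 → 4² = 16
16 = (2,4)_6 → 2² + 4² = 20
20 = (3,2)_6 → 3² + 2² = 13
13 = (2,1)_6 → 2² + 1² = 5
5 = (5)_6 → 5² = 25
25 = (4,1)_6 → 4² + 1² = 17
17 = (2,5)_6 → 2² + 5² = 29
29 = (4,5)_6 → 4² + 5² = 41
41 = (1,0,5)_6 → 1² + 0² + 5² = 26
26 = (4,2)_6 → 4² + 2² = 20  — 20 already appeared earlier.

20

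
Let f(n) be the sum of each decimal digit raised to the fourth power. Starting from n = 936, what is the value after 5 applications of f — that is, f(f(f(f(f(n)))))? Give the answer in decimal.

4514

936 → 9⁴ + 3⁴ + 6⁴ = 7938
7938 → 7⁴ + 9⁴ + 3⁴ + 8⁴ = 13139
13139 → 1⁴ + 3⁴ + 1⁴ + 3⁴ + 9⁴ = 6725
6725 → 6⁴ + 7⁴ + 2⁴ + 5⁴ = 4338
4338 → 4⁴ + 3⁴ + 3⁴ + 8⁴ = 4514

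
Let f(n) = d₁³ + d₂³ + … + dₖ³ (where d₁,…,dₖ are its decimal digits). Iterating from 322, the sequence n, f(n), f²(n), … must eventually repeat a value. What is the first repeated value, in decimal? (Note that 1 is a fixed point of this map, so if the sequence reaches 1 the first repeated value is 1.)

370

322 → 3³ + 2³ + 2³ = 27 + 8 + 8 = 43
43 → 4³ + 3³ = 64 + 27 = 91
91 → 9³ + 1³ = 729 + 1 = 730
730 → 7³ + 3³ + 0³ = 343 + 27 + 0 = 370
370 → 3³ + 7³ + 0³ = 27 + 343 + 0 = 370  — 370 already appeared earlier.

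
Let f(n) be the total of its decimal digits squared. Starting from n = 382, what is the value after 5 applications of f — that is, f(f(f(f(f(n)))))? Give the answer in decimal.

20

382 → 3² + 8² + 2² = 77
77 → 7² + 7² = 98
98 → 9² + 8² = 145
145 → 1² + 4² + 5² = 42
42 → 4² + 2² = 20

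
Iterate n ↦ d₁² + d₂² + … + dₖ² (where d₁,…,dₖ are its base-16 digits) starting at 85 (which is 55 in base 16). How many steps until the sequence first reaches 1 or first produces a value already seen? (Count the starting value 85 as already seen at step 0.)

6

85 = (5,5)_16 → 50
50 = (3,2)_16 → 13
13 = (13)_16 → 169
169 = (10,9)_16 → 181
181 = (11,5)_16 → 146
146 = (9,2)_16 → 85  — 85 repeats.
That took 6 steps.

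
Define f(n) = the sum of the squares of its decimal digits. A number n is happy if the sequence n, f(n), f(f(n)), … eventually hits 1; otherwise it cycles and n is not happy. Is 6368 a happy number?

not happy

6368 → 6² + 3² + 6² + 8² = 145
145 → 1² + 4² + 5² = 42
42 → 4² + 2² = 20
20 → 2² + 0² = 4
4 → 4² = 16
16 → 1² + 6² = 37
37 → 3² + 7² = 58
58 → 5² + 8² = 89
89 → 8² + 9² = 145  — 145 already seen; the sequence cycles without reaching 1.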